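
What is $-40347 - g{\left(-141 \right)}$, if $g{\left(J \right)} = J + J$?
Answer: $-40065$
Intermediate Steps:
$g{\left(J \right)} = 2 J$
$-40347 - g{\left(-141 \right)} = -40347 - 2 \left(-141\right) = -40347 - -282 = -40347 + 282 = -40065$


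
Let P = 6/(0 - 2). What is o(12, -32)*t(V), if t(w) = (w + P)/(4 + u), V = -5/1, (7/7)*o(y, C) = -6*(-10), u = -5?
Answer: 480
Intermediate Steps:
P = -3 (P = 6/(-2) = -1/2*6 = -3)
o(y, C) = 60 (o(y, C) = -6*(-10) = 60)
V = -5 (V = -5*1 = -5)
t(w) = 3 - w (t(w) = (w - 3)/(4 - 5) = (-3 + w)/(-1) = (-3 + w)*(-1) = 3 - w)
o(12, -32)*t(V) = 60*(3 - 1*(-5)) = 60*(3 + 5) = 60*8 = 480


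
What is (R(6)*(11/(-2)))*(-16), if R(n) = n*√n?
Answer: 528*√6 ≈ 1293.3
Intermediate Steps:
R(n) = n^(3/2)
(R(6)*(11/(-2)))*(-16) = (6^(3/2)*(11/(-2)))*(-16) = ((6*√6)*(11*(-½)))*(-16) = ((6*√6)*(-11/2))*(-16) = -33*√6*(-16) = 528*√6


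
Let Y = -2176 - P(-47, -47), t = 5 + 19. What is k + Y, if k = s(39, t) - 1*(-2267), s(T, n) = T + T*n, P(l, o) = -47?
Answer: 1113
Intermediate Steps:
t = 24
Y = -2129 (Y = -2176 - 1*(-47) = -2176 + 47 = -2129)
k = 3242 (k = 39*(1 + 24) - 1*(-2267) = 39*25 + 2267 = 975 + 2267 = 3242)
k + Y = 3242 - 2129 = 1113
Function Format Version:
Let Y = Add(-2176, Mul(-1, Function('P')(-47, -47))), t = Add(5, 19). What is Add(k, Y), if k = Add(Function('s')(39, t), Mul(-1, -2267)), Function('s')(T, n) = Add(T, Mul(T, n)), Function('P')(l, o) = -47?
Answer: 1113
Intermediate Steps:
t = 24
Y = -2129 (Y = Add(-2176, Mul(-1, -47)) = Add(-2176, 47) = -2129)
k = 3242 (k = Add(Mul(39, Add(1, 24)), Mul(-1, -2267)) = Add(Mul(39, 25), 2267) = Add(975, 2267) = 3242)
Add(k, Y) = Add(3242, -2129) = 1113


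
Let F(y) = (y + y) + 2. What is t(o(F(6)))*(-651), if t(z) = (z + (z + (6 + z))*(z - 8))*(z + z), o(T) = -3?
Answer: -11718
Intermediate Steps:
F(y) = 2 + 2*y (F(y) = 2*y + 2 = 2 + 2*y)
t(z) = 2*z*(z + (-8 + z)*(6 + 2*z)) (t(z) = (z + (6 + 2*z)*(-8 + z))*(2*z) = (z + (-8 + z)*(6 + 2*z))*(2*z) = 2*z*(z + (-8 + z)*(6 + 2*z)))
t(o(F(6)))*(-651) = (2*(-3)*(-48 - 9*(-3) + 2*(-3)²))*(-651) = (2*(-3)*(-48 + 27 + 2*9))*(-651) = (2*(-3)*(-48 + 27 + 18))*(-651) = (2*(-3)*(-3))*(-651) = 18*(-651) = -11718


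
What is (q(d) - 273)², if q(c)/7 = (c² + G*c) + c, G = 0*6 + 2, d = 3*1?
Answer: 21609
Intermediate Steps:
d = 3
G = 2 (G = 0 + 2 = 2)
q(c) = 7*c² + 21*c (q(c) = 7*((c² + 2*c) + c) = 7*(c² + 3*c) = 7*c² + 21*c)
(q(d) - 273)² = (7*3*(3 + 3) - 273)² = (7*3*6 - 273)² = (126 - 273)² = (-147)² = 21609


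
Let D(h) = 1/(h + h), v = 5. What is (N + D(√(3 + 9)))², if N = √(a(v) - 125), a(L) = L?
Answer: -5759/48 + I*√10 ≈ -119.98 + 3.1623*I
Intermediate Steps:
D(h) = 1/(2*h)
N = 2*I*√30 (N = √(5 - 125) = √(-120) = 2*I*√30 ≈ 10.954*I)
(N + D(√(3 + 9)))² = (2*I*√30 + 1/(2*(√(3 + 9))))² = (2*I*√30 + 1/(2*(√12)))² = (2*I*√30 + 1/(2*((2*√3))))² = (2*I*√30 + (√3/6)/2)² = (2*I*√30 + √3/12)² = (√3/12 + 2*I*√30)²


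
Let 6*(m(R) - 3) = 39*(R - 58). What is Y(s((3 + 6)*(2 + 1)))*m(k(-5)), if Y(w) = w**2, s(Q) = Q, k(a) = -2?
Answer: -282123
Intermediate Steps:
m(R) = -374 + 13*R/2 (m(R) = 3 + (39*(R - 58))/6 = 3 + (39*(-58 + R))/6 = 3 + (-2262 + 39*R)/6 = 3 + (-377 + 13*R/2) = -374 + 13*R/2)
Y(s((3 + 6)*(2 + 1)))*m(k(-5)) = ((3 + 6)*(2 + 1))**2*(-374 + (13/2)*(-2)) = (9*3)**2*(-374 - 13) = 27**2*(-387) = 729*(-387) = -282123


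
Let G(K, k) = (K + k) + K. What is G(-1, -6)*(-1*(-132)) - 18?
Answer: -1074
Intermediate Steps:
G(K, k) = k + 2*K
G(-1, -6)*(-1*(-132)) - 18 = (-6 + 2*(-1))*(-1*(-132)) - 18 = (-6 - 2)*132 - 18 = -8*132 - 18 = -1056 - 18 = -1074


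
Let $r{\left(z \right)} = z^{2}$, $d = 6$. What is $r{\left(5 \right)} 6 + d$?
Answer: $156$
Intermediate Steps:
$r{\left(5 \right)} 6 + d = 5^{2} \cdot 6 + 6 = 25 \cdot 6 + 6 = 150 + 6 = 156$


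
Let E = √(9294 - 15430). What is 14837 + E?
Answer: 14837 + 2*I*√1534 ≈ 14837.0 + 78.333*I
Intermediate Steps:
E = 2*I*√1534 (E = √(-6136) = 2*I*√1534 ≈ 78.333*I)
14837 + E = 14837 + 2*I*√1534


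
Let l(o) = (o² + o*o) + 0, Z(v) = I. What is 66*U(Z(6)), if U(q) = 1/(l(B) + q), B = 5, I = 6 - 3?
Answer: 66/53 ≈ 1.2453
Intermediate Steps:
I = 3
Z(v) = 3
l(o) = 2*o² (l(o) = (o² + o²) + 0 = 2*o² + 0 = 2*o²)
U(q) = 1/(50 + q) (U(q) = 1/(2*5² + q) = 1/(2*25 + q) = 1/(50 + q))
66*U(Z(6)) = 66/(50 + 3) = 66/53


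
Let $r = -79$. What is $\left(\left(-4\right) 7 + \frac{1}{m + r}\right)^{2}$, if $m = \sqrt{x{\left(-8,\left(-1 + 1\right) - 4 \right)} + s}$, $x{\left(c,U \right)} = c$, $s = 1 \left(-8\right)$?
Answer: $\frac{30721325609}{39150049} + \frac{1402200 i}{39150049} \approx 784.71 + 0.035816 i$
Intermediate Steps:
$s = -8$
$m = 4 i$ ($m = \sqrt{-8 - 8} = \sqrt{-16} = 4 i \approx 4.0 i$)
$\left(\left(-4\right) 7 + \frac{1}{m + r}\right)^{2} = \left(\left(-4\right) 7 + \frac{1}{4 i - 79}\right)^{2} = \left(-28 + \frac{1}{-79 + 4 i}\right)^{2} = \left(-28 + \frac{-79 - 4 i}{6257}\right)^{2}$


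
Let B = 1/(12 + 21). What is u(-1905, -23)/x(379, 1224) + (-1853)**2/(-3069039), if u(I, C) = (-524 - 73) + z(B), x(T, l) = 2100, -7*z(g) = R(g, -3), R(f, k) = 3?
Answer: -10551462233/7519145550 ≈ -1.4033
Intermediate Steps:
B = 1/33 ≈ 0.030303
z(g) = -3/7 (z(g) = -1/7*3 = -3/7)
u(I, C) = -4182/7 (u(I, C) = (-524 - 73) - 3/7 = -597 - 3/7 = -4182/7)
u(-1905, -23)/x(379, 1224) + (-1853)**2/(-3069039) = -4182/7/2100 + (-1853)**2/(-3069039) = -4182/7*1/2100 + 3433609*(-1/3069039) = -697/2450 - 3433609/3069039 = -10551462233/7519145550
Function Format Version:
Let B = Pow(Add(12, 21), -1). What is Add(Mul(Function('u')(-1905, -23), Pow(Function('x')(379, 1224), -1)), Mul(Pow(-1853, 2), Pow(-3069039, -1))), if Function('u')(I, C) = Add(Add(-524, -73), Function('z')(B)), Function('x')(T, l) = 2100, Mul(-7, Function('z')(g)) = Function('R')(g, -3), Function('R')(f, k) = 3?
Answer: Rational(-10551462233, 7519145550) ≈ -1.4033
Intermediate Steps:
B = Rational(1, 33) (B = Pow(33, -1) = Rational(1, 33) ≈ 0.030303)
Function('z')(g) = Rational(-3, 7) (Function('z')(g) = Mul(Rational(-1, 7), 3) = Rational(-3, 7))
Function('u')(I, C) = Rational(-4182, 7) (Function('u')(I, C) = Add(Add(-524, -73), Rational(-3, 7)) = Add(-597, Rational(-3, 7)) = Rational(-4182, 7))
Add(Mul(Function('u')(-1905, -23), Pow(Function('x')(379, 1224), -1)), Mul(Pow(-1853, 2), Pow(-3069039, -1))) = Add(Mul(Rational(-4182, 7), Pow(2100, -1)), Mul(Pow(-1853, 2), Pow(-3069039, -1))) = Add(Mul(Rational(-4182, 7), Rational(1, 2100)), Mul(3433609, Rational(-1, 3069039))) = Add(Rational(-697, 2450), Rational(-3433609, 3069039)) = Rational(-10551462233, 7519145550)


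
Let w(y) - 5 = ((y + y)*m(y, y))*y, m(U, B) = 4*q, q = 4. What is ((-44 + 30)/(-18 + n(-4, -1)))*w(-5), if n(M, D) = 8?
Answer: 1127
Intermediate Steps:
m(U, B) = 16 (m(U, B) = 4*4 = 16)
w(y) = 5 + 32*y**2 (w(y) = 5 + ((y + y)*16)*y = 5 + ((2*y)*16)*y = 5 + (32*y)*y = 5 + 32*y**2)
((-44 + 30)/(-18 + n(-4, -1)))*w(-5) = ((-44 + 30)/(-18 + 8))*(5 + 32*(-5)**2) = (-14/(-10))*(5 + 32*25) = (-14*(-1/10))*(5 + 800) = (7/5)*805 = 1127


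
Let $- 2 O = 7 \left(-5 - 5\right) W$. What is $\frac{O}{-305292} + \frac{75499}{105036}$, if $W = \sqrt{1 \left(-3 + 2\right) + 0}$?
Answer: $\frac{75499}{105036} - \frac{35 i}{305292} \approx 0.71879 - 0.00011464 i$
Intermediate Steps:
$W = i$ ($W = \sqrt{1 \left(-1\right) + 0} = \sqrt{-1 + 0} = \sqrt{-1} = i \approx 1.0 i$)
$O = 35 i$ ($O = - \frac{7 \left(-5 - 5\right) i}{2} = - \frac{7 \left(-10\right) i}{2} = - \frac{\left(-70\right) i}{2} = 35 i \approx 35.0 i$)
$\frac{O}{-305292} + \frac{75499}{105036} = \frac{35 i}{-305292} + \frac{75499}{105036} = 35 i \left(- \frac{1}{305292}\right) + 75499 \cdot \frac{1}{105036} = - \frac{35 i}{305292} + \frac{75499}{105036} = \frac{75499}{105036} - \frac{35 i}{305292}$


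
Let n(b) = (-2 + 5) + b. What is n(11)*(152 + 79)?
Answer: 3234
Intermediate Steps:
n(b) = 3 + b
n(11)*(152 + 79) = (3 + 11)*(152 + 79) = 14*231 = 3234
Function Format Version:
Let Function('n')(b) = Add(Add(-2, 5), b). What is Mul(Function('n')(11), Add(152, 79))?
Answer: 3234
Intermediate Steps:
Function('n')(b) = Add(3, b)
Mul(Function('n')(11), Add(152, 79)) = Mul(Add(3, 11), Add(152, 79)) = Mul(14, 231) = 3234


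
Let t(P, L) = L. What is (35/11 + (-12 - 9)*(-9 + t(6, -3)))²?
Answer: 7879249/121 ≈ 65118.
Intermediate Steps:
(35/11 + (-12 - 9)*(-9 + t(6, -3)))² = (35/11 + (-12 - 9)*(-9 - 3))² = (35*(1/11) - 21*(-12))² = (35/11 + 252)² = (2807/11)² = 7879249/121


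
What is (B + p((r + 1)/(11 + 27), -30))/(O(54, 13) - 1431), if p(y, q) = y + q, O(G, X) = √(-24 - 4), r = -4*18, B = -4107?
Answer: 225063387/77815982 + 157277*I*√7/38907991 ≈ 2.8923 + 0.010695*I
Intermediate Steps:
r = -72
O(G, X) = 2*I*√7 (O(G, X) = √(-28) = 2*I*√7)
p(y, q) = q + y
(B + p((r + 1)/(11 + 27), -30))/(O(54, 13) - 1431) = (-4107 + (-30 + (-72 + 1)/(11 + 27)))/(2*I*√7 - 1431) = (-4107 + (-30 - 71/38))/(-1431 + 2*I*√7) = (-4107 - 1211/38)/(-1431 + 2*I*√7) = -157277/(38*(-1431 + 2*I*√7))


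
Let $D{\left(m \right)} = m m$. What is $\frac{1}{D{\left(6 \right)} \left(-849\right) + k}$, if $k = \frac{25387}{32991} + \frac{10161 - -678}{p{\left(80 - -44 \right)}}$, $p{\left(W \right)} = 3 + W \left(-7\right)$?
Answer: $- \frac{28537215}{872547068954} \approx -3.2706 \cdot 10^{-5}$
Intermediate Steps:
$D{\left(m \right)} = m^{2}$
$p{\left(W \right)} = 3 - 7 W$
$k = - \frac{335629694}{28537215}$ ($k = \frac{25387}{32991} + \frac{10161 - -678}{3 - 7 \left(80 - -44\right)} = 25387 \cdot \frac{1}{32991} + \frac{10161 + 678}{3 - 7 \left(80 + 44\right)} = \frac{25387}{32991} + \frac{10839}{3 - 868} = \frac{25387}{32991} + \frac{10839}{-865} = \frac{25387}{32991} + 10839 \left(- \frac{1}{865}\right) = \frac{25387}{32991} - \frac{10839}{865} = - \frac{335629694}{28537215} \approx -11.761$)
$\frac{1}{D{\left(6 \right)} \left(-849\right) + k} = \frac{1}{6^{2} \left(-849\right) - \frac{335629694}{28537215}} = \frac{1}{36 \left(-849\right) - \frac{335629694}{28537215}} = \frac{1}{-30564 - \frac{335629694}{28537215}} = \frac{1}{- \frac{872547068954}{28537215}} = - \frac{28537215}{872547068954}$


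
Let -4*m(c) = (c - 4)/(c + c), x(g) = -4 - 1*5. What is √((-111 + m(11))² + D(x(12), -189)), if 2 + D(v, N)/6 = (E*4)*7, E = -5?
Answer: √88952737/88 ≈ 107.18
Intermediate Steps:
x(g) = -9 (x(g) = -4 - 5 = -9)
D(v, N) = -852 (D(v, N) = -12 + 6*(-5*4*7) = -12 + 6*(-20*7) = -12 + 6*(-140) = -12 - 840 = -852)
m(c) = -(-4 + c)/(8*c) (m(c) = -(c - 4)/(4*(c + c)) = -(-4 + c)/(4*(2*c)) = -(-4 + c)*1/(2*c)/4 = -(-4 + c)/(8*c))
√((-111 + m(11))² + D(x(12), -189)) = √((-111 + (⅛)*(4 - 1*11)/11)² - 852) = √((-111 + (⅛)*(1/11)*(4 - 11))² - 852) = √((-111 + (⅛)*(1/11)*(-7))² - 852) = √((-111 - 7/88)² - 852) = √((-9775/88)² - 852) = √(95550625/7744 - 852) = √(88952737/7744) = √88952737/88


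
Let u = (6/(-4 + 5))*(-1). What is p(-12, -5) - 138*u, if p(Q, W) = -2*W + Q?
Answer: 826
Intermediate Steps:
p(Q, W) = Q - 2*W
u = -6 (u = (6/1)*(-1) = (6*1)*(-1) = 6*(-1) = -6)
p(-12, -5) - 138*u = (-12 - 2*(-5)) - 138*(-6) = (-12 + 10) + 828 = -2 + 828 = 826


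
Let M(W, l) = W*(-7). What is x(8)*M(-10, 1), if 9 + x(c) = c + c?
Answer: 490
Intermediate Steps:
M(W, l) = -7*W
x(c) = -9 + 2*c (x(c) = -9 + (c + c) = -9 + 2*c)
x(8)*M(-10, 1) = (-9 + 2*8)*(-7*(-10)) = (-9 + 16)*70 = 7*70 = 490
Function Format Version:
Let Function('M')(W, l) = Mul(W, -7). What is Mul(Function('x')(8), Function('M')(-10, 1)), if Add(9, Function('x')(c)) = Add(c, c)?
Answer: 490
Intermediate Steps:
Function('M')(W, l) = Mul(-7, W)
Function('x')(c) = Add(-9, Mul(2, c)) (Function('x')(c) = Add(-9, Add(c, c)) = Add(-9, Mul(2, c)))
Mul(Function('x')(8), Function('M')(-10, 1)) = Mul(Add(-9, Mul(2, 8)), Mul(-7, -10)) = Mul(Add(-9, 16), 70) = Mul(7, 70) = 490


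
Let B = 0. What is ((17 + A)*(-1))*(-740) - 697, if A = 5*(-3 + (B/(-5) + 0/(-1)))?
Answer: 783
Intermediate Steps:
A = -15 (A = 5*(-3 + (0/(-5) + 0/(-1))) = 5*(-3 + (0*(-⅕) + 0*(-1))) = 5*(-3 + (0 + 0)) = 5*(-3 + 0) = 5*(-3) = -15)
((17 + A)*(-1))*(-740) - 697 = ((17 - 15)*(-1))*(-740) - 697 = (2*(-1))*(-740) - 697 = -2*(-740) - 697 = 1480 - 697 = 783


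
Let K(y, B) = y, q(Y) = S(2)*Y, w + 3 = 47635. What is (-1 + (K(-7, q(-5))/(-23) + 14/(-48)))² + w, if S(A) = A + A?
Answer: 14513957953/304704 ≈ 47633.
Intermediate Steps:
w = 47632 (w = -3 + 47635 = 47632)
S(A) = 2*A
q(Y) = 4*Y (q(Y) = (2*2)*Y = 4*Y)
(-1 + (K(-7, q(-5))/(-23) + 14/(-48)))² + w = (-1 + (-7/(-23) + 14/(-48)))² + 47632 = (-1 + (-7*(-1/23) + 14*(-1/48)))² + 47632 = (-1 + (7/23 - 7/24))² + 47632 = (-1 + 7/552)² + 47632 = (-545/552)² + 47632 = 297025/304704 + 47632 = 14513957953/304704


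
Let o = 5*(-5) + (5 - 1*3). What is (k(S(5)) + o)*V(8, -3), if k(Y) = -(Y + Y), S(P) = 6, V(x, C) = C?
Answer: 105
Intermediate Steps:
o = -23 (o = -25 + (5 - 3) = -25 + 2 = -23)
k(Y) = -2*Y
(k(S(5)) + o)*V(8, -3) = (-2*6 - 23)*(-3) = (-12 - 23)*(-3) = -35*(-3) = 105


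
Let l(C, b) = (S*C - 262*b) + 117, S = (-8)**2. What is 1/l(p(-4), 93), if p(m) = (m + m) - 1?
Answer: -1/24825 ≈ -4.0282e-5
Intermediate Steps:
S = 64
p(m) = -1 + 2*m (p(m) = 2*m - 1 = -1 + 2*m)
l(C, b) = 117 - 262*b + 64*C (l(C, b) = (64*C - 262*b) + 117 = (-262*b + 64*C) + 117 = 117 - 262*b + 64*C)
1/l(p(-4), 93) = 1/(117 - 262*93 + 64*(-1 + 2*(-4))) = 1/(117 - 24366 + 64*(-1 - 8)) = 1/(117 - 24366 + 64*(-9)) = 1/(117 - 24366 - 576) = 1/(-24825) = -1/24825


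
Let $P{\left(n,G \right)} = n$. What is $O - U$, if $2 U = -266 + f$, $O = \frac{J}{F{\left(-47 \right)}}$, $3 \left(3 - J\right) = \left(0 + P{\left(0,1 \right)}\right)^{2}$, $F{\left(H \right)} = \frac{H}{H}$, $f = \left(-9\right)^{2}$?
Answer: $\frac{191}{2} \approx 95.5$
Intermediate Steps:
$f = 81$
$F{\left(H \right)} = 1$
$J = 3$ ($J = 3 - \frac{\left(0 + 0\right)^{2}}{3} = 3 - \frac{0^{2}}{3} = 3 - 0 = 3 + 0 = 3$)
$O = 3$ ($O = \frac{3}{1} = 3 \cdot 1 = 3$)
$U = - \frac{185}{2}$ ($U = \frac{-266 + 81}{2} = \frac{1}{2} \left(-185\right) = - \frac{185}{2} \approx -92.5$)
$O - U = 3 - - \frac{185}{2} = 3 + \frac{185}{2} = \frac{191}{2}$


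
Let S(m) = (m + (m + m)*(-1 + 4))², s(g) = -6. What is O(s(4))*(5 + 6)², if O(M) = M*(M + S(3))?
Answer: -315810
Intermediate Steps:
S(m) = 49*m² (S(m) = (m + (2*m)*3)² = (m + 6*m)² = (7*m)² = 49*m²)
O(M) = M*(441 + M) (O(M) = M*(M + 49*3²) = M*(M + 49*9) = M*(M + 441) = M*(441 + M))
O(s(4))*(5 + 6)² = (-6*(441 - 6))*(5 + 6)² = -6*435*11² = -2610*121 = -315810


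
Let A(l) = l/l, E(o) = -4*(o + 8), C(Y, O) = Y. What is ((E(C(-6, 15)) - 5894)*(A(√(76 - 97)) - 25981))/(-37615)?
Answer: -30666792/7523 ≈ -4076.4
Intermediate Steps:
E(o) = -32 - 4*o (E(o) = -4*(8 + o) = -32 - 4*o)
A(l) = 1
((E(C(-6, 15)) - 5894)*(A(√(76 - 97)) - 25981))/(-37615) = (((-32 - 4*(-6)) - 5894)*(1 - 25981))/(-37615) = (((-32 + 24) - 5894)*(-25980))*(-1/37615) = ((-8 - 5894)*(-25980))*(-1/37615) = -5902*(-25980)*(-1/37615) = 153333960*(-1/37615) = -30666792/7523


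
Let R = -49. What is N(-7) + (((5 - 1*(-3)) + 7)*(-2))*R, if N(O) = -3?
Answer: 1467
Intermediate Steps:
N(-7) + (((5 - 1*(-3)) + 7)*(-2))*R = -3 + (((5 - 1*(-3)) + 7)*(-2))*(-49) = -3 + (((5 + 3) + 7)*(-2))*(-49) = -3 + ((8 + 7)*(-2))*(-49) = -3 + (15*(-2))*(-49) = -3 - 30*(-49) = -3 + 1470 = 1467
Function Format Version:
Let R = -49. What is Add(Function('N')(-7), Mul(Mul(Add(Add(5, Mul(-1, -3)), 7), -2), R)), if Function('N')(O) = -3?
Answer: 1467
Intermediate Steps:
Add(Function('N')(-7), Mul(Mul(Add(Add(5, Mul(-1, -3)), 7), -2), R)) = Add(-3, Mul(Mul(Add(Add(5, Mul(-1, -3)), 7), -2), -49)) = Add(-3, Mul(Mul(Add(Add(5, 3), 7), -2), -49)) = Add(-3, Mul(Mul(Add(8, 7), -2), -49)) = Add(-3, Mul(Mul(15, -2), -49)) = Add(-3, Mul(-30, -49)) = Add(-3, 1470) = 1467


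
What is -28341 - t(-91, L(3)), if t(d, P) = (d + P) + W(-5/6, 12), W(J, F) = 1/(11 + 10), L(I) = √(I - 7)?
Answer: -593251/21 - 2*I ≈ -28250.0 - 2.0*I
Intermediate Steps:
L(I) = √(-7 + I)
W(J, F) = 1/21
t(d, P) = 1/21 + P + d (t(d, P) = (d + P) + 1/21 = (P + d) + 1/21 = 1/21 + P + d)
-28341 - t(-91, L(3)) = -28341 - (1/21 + √(-7 + 3) - 91) = -28341 - (1/21 + √(-4) - 91) = -28341 - (1/21 + 2*I - 91) = -28341 - (-1910/21 + 2*I) = -28341 + (1910/21 - 2*I) = -593251/21 - 2*I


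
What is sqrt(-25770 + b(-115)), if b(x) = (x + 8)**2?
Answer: I*sqrt(14321) ≈ 119.67*I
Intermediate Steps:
b(x) = (8 + x)**2
sqrt(-25770 + b(-115)) = sqrt(-25770 + (8 - 115)**2) = sqrt(-25770 + (-107)**2) = sqrt(-25770 + 11449) = sqrt(-14321) = I*sqrt(14321)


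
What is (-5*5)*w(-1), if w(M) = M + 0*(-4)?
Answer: 25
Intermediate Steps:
w(M) = M (w(M) = M + 0 = M)
(-5*5)*w(-1) = -5*5*(-1) = -25*(-1) = 25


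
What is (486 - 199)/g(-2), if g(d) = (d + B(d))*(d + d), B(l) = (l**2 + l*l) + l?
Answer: -287/16 ≈ -17.938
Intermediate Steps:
B(l) = l + 2*l**2 (B(l) = (l**2 + l**2) + l = 2*l**2 + l = l + 2*l**2)
g(d) = 2*d*(d + d*(1 + 2*d)) (g(d) = (d + d*(1 + 2*d))*(d + d) = (d + d*(1 + 2*d))*(2*d) = 2*d*(d + d*(1 + 2*d)))
(486 - 199)/g(-2) = (486 - 199)/((4*(-2)**2*(1 - 2))) = 287/((4*4*(-1))) = 287/(-16) = 287*(-1/16) = -287/16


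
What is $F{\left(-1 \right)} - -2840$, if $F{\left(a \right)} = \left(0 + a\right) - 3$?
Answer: $2836$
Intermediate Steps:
$F{\left(a \right)} = -3 + a$ ($F{\left(a \right)} = a - 3 = -3 + a$)
$F{\left(-1 \right)} - -2840 = \left(-3 - 1\right) - -2840 = -4 + 2840 = 2836$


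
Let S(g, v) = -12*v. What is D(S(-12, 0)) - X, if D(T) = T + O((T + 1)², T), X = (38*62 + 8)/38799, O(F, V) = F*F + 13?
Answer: 180274/12933 ≈ 13.939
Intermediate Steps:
O(F, V) = 13 + F² (O(F, V) = F² + 13 = 13 + F²)
X = 788/12933 (X = (2356 + 8)*(1/38799) = 2364*(1/38799) = 788/12933 ≈ 0.060929)
D(T) = 13 + T + (1 + T)⁴ (D(T) = T + (13 + ((T + 1)²)²) = T + (13 + ((1 + T)²)²) = T + (13 + (1 + T)⁴) = 13 + T + (1 + T)⁴)
D(S(-12, 0)) - X = (13 - 12*0 + (1 - 12*0)⁴) - 1*788/12933 = (13 + 0 + (1 + 0)⁴) - 788/12933 = (13 + 0 + 1⁴) - 788/12933 = (13 + 0 + 1) - 788/12933 = 14 - 788/12933 = 180274/12933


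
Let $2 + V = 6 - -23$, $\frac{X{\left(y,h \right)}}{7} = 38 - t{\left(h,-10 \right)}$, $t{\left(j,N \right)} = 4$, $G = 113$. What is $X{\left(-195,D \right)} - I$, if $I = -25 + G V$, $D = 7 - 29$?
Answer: $-2788$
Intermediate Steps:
$D = -22$
$X{\left(y,h \right)} = 238$ ($X{\left(y,h \right)} = 7 \left(38 - 4\right) = 7 \cdot 34 = 238$)
$V = 27$ ($V = -2 + \left(6 - -23\right) = -2 + \left(6 + 23\right) = -2 + 29 = 27$)
$I = 3026$ ($I = -25 + 113 \cdot 27 = -25 + 3051 = 3026$)
$X{\left(-195,D \right)} - I = 238 - 3026 = -2788$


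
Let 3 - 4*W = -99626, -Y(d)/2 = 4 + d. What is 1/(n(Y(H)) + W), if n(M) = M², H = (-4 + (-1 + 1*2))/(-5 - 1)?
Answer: 4/99953 ≈ 4.0019e-5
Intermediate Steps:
H = ½ (H = (-4 + (-1 + 2))/(-6) = (-4 + 1)*(-⅙) = -3*(-⅙) = ½ ≈ 0.50000)
Y(d) = -8 - 2*d (Y(d) = -2*(4 + d) = -8 - 2*d)
W = 99629/4 (W = ¾ - ¼*(-99626) = ¾ + 49813/2 = 99629/4 ≈ 24907.)
1/(n(Y(H)) + W) = 1/((-8 - 2*½)² + 99629/4) = 1/((-8 - 1)² + 99629/4) = 1/((-9)² + 99629/4) = 1/(81 + 99629/4) = 1/(99953/4) = 4/99953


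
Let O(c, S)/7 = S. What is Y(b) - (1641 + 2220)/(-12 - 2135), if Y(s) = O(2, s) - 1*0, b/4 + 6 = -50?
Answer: -3362635/2147 ≈ -1566.2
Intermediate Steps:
b = -224 (b = -24 + 4*(-50) = -24 - 200 = -224)
O(c, S) = 7*S
Y(s) = 7*s (Y(s) = 7*s - 1*0 = 7*s + 0 = 7*s)
Y(b) - (1641 + 2220)/(-12 - 2135) = 7*(-224) - (1641 + 2220)/(-12 - 2135) = -1568 - 3861/(-2147) = -1568 - 3861*(-1)/2147 = -1568 - 1*(-3861/2147) = -1568 + 3861/2147 = -3362635/2147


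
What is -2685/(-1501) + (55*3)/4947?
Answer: 4510120/2475149 ≈ 1.8222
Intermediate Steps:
-2685/(-1501) + (55*3)/4947 = -2685*(-1/1501) + 165*(1/4947) = 2685/1501 + 55/1649 = 4510120/2475149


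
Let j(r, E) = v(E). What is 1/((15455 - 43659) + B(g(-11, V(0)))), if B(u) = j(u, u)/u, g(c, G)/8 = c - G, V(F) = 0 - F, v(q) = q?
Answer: -1/28203 ≈ -3.5457e-5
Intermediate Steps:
j(r, E) = E
V(F) = -F
g(c, G) = -8*G + 8*c (g(c, G) = 8*(c - G) = -8*G + 8*c)
B(u) = 1 (B(u) = u/u = 1)
1/((15455 - 43659) + B(g(-11, V(0)))) = 1/((15455 - 43659) + 1) = 1/(-28204 + 1) = 1/(-28203) = -1/28203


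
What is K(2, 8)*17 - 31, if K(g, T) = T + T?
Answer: 241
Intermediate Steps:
K(g, T) = 2*T
K(2, 8)*17 - 31 = (2*8)*17 - 31 = 16*17 - 31 = 272 - 31 = 241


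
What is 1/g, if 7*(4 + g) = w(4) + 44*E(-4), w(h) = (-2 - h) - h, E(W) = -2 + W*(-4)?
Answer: 7/578 ≈ 0.012111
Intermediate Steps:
E(W) = -2 - 4*W
w(h) = -2 - 2*h
g = 578/7 (g = -4 + ((-2 - 2*4) + 44*(-2 - 4*(-4)))/7 = -4 + ((-2 - 8) + 44*(-2 + 16))/7 = -4 + (-10 + 44*14)/7 = -4 + (-10 + 616)/7 = -4 + (⅐)*606 = -4 + 606/7 = 578/7 ≈ 82.571)
1/g = 1/(578/7) = 7/578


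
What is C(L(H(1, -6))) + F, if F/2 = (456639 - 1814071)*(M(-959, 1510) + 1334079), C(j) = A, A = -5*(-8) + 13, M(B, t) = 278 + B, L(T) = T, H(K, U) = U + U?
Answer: -3619994227819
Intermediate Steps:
H(K, U) = 2*U
A = 53 (A = 40 + 13 = 53)
C(j) = 53
F = -3619994227872 (F = 2*((456639 - 1814071)*((278 - 959) + 1334079)) = 2*(-1357432*(-681 + 1334079)) = 2*(-1357432*1333398) = 2*(-1809997113936) = -3619994227872)
C(L(H(1, -6))) + F = 53 - 3619994227872 = -3619994227819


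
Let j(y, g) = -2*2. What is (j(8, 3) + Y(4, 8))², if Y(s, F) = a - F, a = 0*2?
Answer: 144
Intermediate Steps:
a = 0
j(y, g) = -4
Y(s, F) = -F (Y(s, F) = 0 - F = -F)
(j(8, 3) + Y(4, 8))² = (-4 - 1*8)² = (-4 - 8)² = (-12)² = 144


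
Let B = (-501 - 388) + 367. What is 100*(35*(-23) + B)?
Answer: -132700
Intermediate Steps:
B = -522 (B = -889 + 367 = -522)
100*(35*(-23) + B) = 100*(35*(-23) - 522) = 100*(-805 - 522) = 100*(-1327) = -132700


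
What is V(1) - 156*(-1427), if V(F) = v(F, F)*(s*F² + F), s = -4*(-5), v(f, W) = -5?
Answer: 222507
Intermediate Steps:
s = 20
V(F) = -100*F² - 5*F (V(F) = -5*(20*F² + F) = -5*(F + 20*F²) = -100*F² - 5*F)
V(1) - 156*(-1427) = -5*1*(1 + 20*1) - 156*(-1427) = -5*1*(1 + 20) + 222612 = -5*1*21 + 222612 = -105 + 222612 = 222507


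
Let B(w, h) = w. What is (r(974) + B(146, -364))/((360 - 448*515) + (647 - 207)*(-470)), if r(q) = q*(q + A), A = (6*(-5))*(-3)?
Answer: -172747/72860 ≈ -2.3709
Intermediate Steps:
A = 90 (A = -30*(-3) = 90)
r(q) = q*(90 + q) (r(q) = q*(q + 90) = q*(90 + q))
(r(974) + B(146, -364))/((360 - 448*515) + (647 - 207)*(-470)) = (974*(90 + 974) + 146)/((360 - 448*515) + (647 - 207)*(-470)) = (974*1064 + 146)/((360 - 230720) + 440*(-470)) = (1036336 + 146)/(-230360 - 206800) = 1036482/(-437160) = 1036482*(-1/437160) = -172747/72860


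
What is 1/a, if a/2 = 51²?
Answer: 1/5202 ≈ 0.00019223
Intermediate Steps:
a = 5202 (a = 2*51² = 2*2601 = 5202)
1/a = 1/5202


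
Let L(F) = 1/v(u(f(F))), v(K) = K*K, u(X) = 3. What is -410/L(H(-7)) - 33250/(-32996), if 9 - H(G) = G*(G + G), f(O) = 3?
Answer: -60860995/16498 ≈ -3689.0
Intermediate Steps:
v(K) = K**2
H(G) = 9 - 2*G**2 (H(G) = 9 - G*(G + G) = 9 - G*2*G = 9 - 2*G**2)
L(F) = 1/9 (L(F) = 1/(3**2) = 1/9)
-410/L(H(-7)) - 33250/(-32996) = -410/1/9 - 33250/(-32996) = -410*9 - 33250*(-1/32996) = -3690 + 16625/16498 = -60860995/16498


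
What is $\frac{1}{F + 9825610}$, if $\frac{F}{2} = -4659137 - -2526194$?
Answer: $\frac{1}{5559724} \approx 1.7987 \cdot 10^{-7}$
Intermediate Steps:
$F = -4265886$ ($F = 2 \left(-4659137 - -2526194\right) = 2 \left(-4659137 + 2526194\right) = 2 \left(-2132943\right) = -4265886$)
$\frac{1}{F + 9825610} = \frac{1}{-4265886 + 9825610} = \frac{1}{5559724}$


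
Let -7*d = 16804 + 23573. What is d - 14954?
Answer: -145055/7 ≈ -20722.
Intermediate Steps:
d = -40377/7 (d = -(16804 + 23573)/7 = -1/7*40377 = -40377/7 ≈ -5768.1)
d - 14954 = -40377/7 - 14954 = -145055/7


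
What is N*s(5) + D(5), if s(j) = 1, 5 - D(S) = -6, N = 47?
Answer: 58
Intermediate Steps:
D(S) = 11 (D(S) = 5 - 1*(-6) = 5 + 6 = 11)
N*s(5) + D(5) = 47*1 + 11 = 47 + 11 = 58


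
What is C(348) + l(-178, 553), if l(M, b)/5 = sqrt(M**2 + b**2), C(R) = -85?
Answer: -85 + 65*sqrt(1997) ≈ 2819.7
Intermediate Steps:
l(M, b) = 5*sqrt(M**2 + b**2)
C(348) + l(-178, 553) = -85 + 5*sqrt((-178)**2 + 553**2) = -85 + 5*sqrt(31684 + 305809) = -85 + 5*sqrt(337493) = -85 + 5*(13*sqrt(1997)) = -85 + 65*sqrt(1997)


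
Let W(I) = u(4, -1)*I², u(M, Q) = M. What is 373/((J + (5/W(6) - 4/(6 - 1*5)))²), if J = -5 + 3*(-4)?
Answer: 7734528/9114361 ≈ 0.84861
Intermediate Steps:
J = -17 (J = -5 - 12 = -17)
W(I) = 4*I²
373/((J + (5/W(6) - 4/(6 - 1*5)))²) = 373/((-17 + (5/((4*6²)) - 4/(6 - 1*5)))²) = 373/((-17 + (5/((4*36)) - 4/(6 - 5)))²) = 373/((-17 + (5/144 - 4/1))²) = 373/((-17 + (5*(1/144) - 4*1))²) = 373/((-17 + (5/144 - 4))²) = 373/((-17 - 571/144)²) = 373/((-3019/144)²) = 373/(9114361/20736) = 373*(20736/9114361) = 7734528/9114361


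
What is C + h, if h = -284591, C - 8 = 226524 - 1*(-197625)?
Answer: 139566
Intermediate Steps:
C = 424157 (C = 8 + (226524 - 1*(-197625)) = 8 + (226524 + 197625) = 8 + 424149 = 424157)
C + h = 424157 - 284591 = 139566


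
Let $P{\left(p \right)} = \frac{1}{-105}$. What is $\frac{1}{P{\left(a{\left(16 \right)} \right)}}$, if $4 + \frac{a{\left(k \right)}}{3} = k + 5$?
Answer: $-105$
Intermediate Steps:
$a{\left(k \right)} = 3 + 3 k$ ($a{\left(k \right)} = -12 + 3 \left(k + 5\right) = -12 + 3 \left(5 + k\right) = -12 + \left(15 + 3 k\right) = 3 + 3 k$)
$P{\left(p \right)} = - \frac{1}{105}$
$\frac{1}{P{\left(a{\left(16 \right)} \right)}} = \frac{1}{- \frac{1}{105}} = -105$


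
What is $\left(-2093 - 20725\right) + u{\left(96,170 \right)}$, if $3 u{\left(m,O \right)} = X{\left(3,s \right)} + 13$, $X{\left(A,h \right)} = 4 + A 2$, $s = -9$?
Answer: $- \frac{68431}{3} \approx -22810.0$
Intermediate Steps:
$X{\left(A,h \right)} = 4 + 2 A$
$u{\left(m,O \right)} = \frac{23}{3}$ ($u{\left(m,O \right)} = \frac{\left(4 + 2 \cdot 3\right) + 13}{3} = \frac{\left(4 + 6\right) + 13}{3} = \frac{10 + 13}{3} = \frac{1}{3} \cdot 23 = \frac{23}{3}$)
$\left(-2093 - 20725\right) + u{\left(96,170 \right)} = \left(-2093 - 20725\right) + \frac{23}{3} = -22818 + \frac{23}{3} = - \frac{68431}{3}$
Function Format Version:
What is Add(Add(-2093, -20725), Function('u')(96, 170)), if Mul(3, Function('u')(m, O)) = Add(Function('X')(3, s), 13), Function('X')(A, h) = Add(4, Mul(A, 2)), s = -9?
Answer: Rational(-68431, 3) ≈ -22810.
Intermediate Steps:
Function('X')(A, h) = Add(4, Mul(2, A))
Function('u')(m, O) = Rational(23, 3) (Function('u')(m, O) = Mul(Rational(1, 3), Add(Add(4, Mul(2, 3)), 13)) = Mul(Rational(1, 3), Add(Add(4, 6), 13)) = Mul(Rational(1, 3), Add(10, 13)) = Mul(Rational(1, 3), 23) = Rational(23, 3))
Add(Add(-2093, -20725), Function('u')(96, 170)) = Add(Add(-2093, -20725), Rational(23, 3)) = Add(-22818, Rational(23, 3)) = Rational(-68431, 3)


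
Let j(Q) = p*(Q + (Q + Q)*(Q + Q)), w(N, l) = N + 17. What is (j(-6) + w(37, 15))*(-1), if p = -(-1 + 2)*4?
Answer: 498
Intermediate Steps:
w(N, l) = 17 + N
p = -4 (p = -1*1*4 = -1*4 = -4)
j(Q) = -16*Q² - 4*Q (j(Q) = -4*(Q + (Q + Q)*(Q + Q)) = -4*(Q + (2*Q)*(2*Q)) = -4*(Q + 4*Q²) = -16*Q² - 4*Q)
(j(-6) + w(37, 15))*(-1) = (-4*(-6)*(1 + 4*(-6)) + (17 + 37))*(-1) = (-4*(-6)*(1 - 24) + 54)*(-1) = (-4*(-6)*(-23) + 54)*(-1) = (-552 + 54)*(-1) = -498*(-1) = 498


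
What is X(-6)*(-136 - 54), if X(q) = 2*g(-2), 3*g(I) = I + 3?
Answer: -380/3 ≈ -126.67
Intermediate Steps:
g(I) = 1 + I/3 (g(I) = (I + 3)/3 = (3 + I)/3 = 1 + I/3)
X(q) = 2/3 (X(q) = 2*(1 + (1/3)*(-2)) = 2*(1 - 2/3) = 2*(1/3) = 2/3)
X(-6)*(-136 - 54) = 2*(-136 - 54)/3 = (2/3)*(-190) = -380/3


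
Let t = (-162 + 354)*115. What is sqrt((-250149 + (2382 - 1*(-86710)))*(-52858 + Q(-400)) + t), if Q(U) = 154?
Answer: 4*sqrt(530523138) ≈ 92132.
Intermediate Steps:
t = 22080 (t = 192*115 = 22080)
sqrt((-250149 + (2382 - 1*(-86710)))*(-52858 + Q(-400)) + t) = sqrt((-250149 + (2382 - 1*(-86710)))*(-52858 + 154) + 22080) = sqrt((-250149 + (2382 + 86710))*(-52704) + 22080) = sqrt((-250149 + 89092)*(-52704) + 22080) = sqrt(-161057*(-52704) + 22080) = sqrt(8488348128 + 22080) = sqrt(8488370208) = 4*sqrt(530523138)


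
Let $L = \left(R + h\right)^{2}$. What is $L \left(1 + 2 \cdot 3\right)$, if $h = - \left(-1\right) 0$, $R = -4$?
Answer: $112$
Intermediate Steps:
$h = 0$ ($h = \left(-1\right) 0 = 0$)
$L = 16$ ($L = \left(-4 + 0\right)^{2} = \left(-4\right)^{2} = 16$)
$L \left(1 + 2 \cdot 3\right) = 16 \left(1 + 2 \cdot 3\right) = 16 \left(1 + 6\right) = 16 \cdot 7 = 112$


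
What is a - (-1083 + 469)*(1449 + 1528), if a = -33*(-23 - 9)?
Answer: 1828934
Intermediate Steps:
a = 1056 (a = -33*(-32) = 1056)
a - (-1083 + 469)*(1449 + 1528) = 1056 - (-1083 + 469)*(1449 + 1528) = 1056 - (-614)*2977 = 1056 - 1*(-1827878) = 1056 + 1827878 = 1828934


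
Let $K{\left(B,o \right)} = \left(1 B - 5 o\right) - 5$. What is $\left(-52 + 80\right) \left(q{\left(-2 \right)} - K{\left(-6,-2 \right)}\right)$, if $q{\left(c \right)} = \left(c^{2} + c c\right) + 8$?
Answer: $476$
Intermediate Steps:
$q{\left(c \right)} = 8 + 2 c^{2}$ ($q{\left(c \right)} = \left(c^{2} + c^{2}\right) + 8 = 2 c^{2} + 8 = 8 + 2 c^{2}$)
$K{\left(B,o \right)} = -5 + B - 5 o$ ($K{\left(B,o \right)} = \left(B - 5 o\right) - 5 = -5 + B - 5 o$)
$\left(-52 + 80\right) \left(q{\left(-2 \right)} - K{\left(-6,-2 \right)}\right) = \left(-52 + 80\right) \left(\left(8 + 2 \left(-2\right)^{2}\right) - \left(-5 - 6 - -10\right)\right) = 28 \left(\left(8 + 2 \cdot 4\right) - \left(-5 - 6 + 10\right)\right) = 28 \left(\left(8 + 8\right) - -1\right) = 28 \left(16 + 1\right) = 28 \cdot 17 = 476$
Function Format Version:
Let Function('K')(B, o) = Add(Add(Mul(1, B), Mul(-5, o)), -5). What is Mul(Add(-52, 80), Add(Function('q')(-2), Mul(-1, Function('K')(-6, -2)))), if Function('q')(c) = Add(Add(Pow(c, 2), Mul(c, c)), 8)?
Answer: 476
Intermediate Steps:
Function('q')(c) = Add(8, Mul(2, Pow(c, 2))) (Function('q')(c) = Add(Add(Pow(c, 2), Pow(c, 2)), 8) = Add(Mul(2, Pow(c, 2)), 8) = Add(8, Mul(2, Pow(c, 2))))
Function('K')(B, o) = Add(-5, B, Mul(-5, o)) (Function('K')(B, o) = Add(Add(B, Mul(-5, o)), -5) = Add(-5, B, Mul(-5, o)))
Mul(Add(-52, 80), Add(Function('q')(-2), Mul(-1, Function('K')(-6, -2)))) = Mul(Add(-52, 80), Add(Add(8, Mul(2, Pow(-2, 2))), Mul(-1, Add(-5, -6, Mul(-5, -2))))) = Mul(28, Add(Add(8, Mul(2, 4)), Mul(-1, Add(-5, -6, 10)))) = Mul(28, Add(Add(8, 8), Mul(-1, -1))) = Mul(28, Add(16, 1)) = Mul(28, 17) = 476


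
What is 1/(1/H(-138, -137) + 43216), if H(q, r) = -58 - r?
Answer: 79/3414065 ≈ 2.3140e-5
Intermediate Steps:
1/(1/H(-138, -137) + 43216) = 1/(1/(-58 - 1*(-137)) + 43216) = 1/(1/(-58 + 137) + 43216) = 1/(1/79 + 43216) = 1/(3414065/79) = 79/3414065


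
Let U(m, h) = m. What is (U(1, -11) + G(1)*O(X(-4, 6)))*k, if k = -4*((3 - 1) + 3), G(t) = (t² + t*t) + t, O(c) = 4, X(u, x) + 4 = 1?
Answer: -260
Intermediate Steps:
X(u, x) = -3 (X(u, x) = -4 + 1 = -3)
G(t) = t + 2*t² (G(t) = (t² + t²) + t = 2*t² + t = t + 2*t²)
k = -20 (k = -4*(2 + 3) = -4*5 = -20)
(U(1, -11) + G(1)*O(X(-4, 6)))*k = (1 + (1*(1 + 2*1))*4)*(-20) = (1 + (1*(1 + 2))*4)*(-20) = (1 + (1*3)*4)*(-20) = (1 + 3*4)*(-20) = (1 + 12)*(-20) = 13*(-20) = -260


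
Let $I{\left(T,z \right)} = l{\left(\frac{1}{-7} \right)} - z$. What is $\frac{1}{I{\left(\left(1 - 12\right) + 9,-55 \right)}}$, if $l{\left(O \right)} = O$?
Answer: $\frac{7}{384} \approx 0.018229$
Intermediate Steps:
$I{\left(T,z \right)} = - \frac{1}{7} - z$ ($I{\left(T,z \right)} = \frac{1}{-7} - z = - \frac{1}{7} - z$)
$\frac{1}{I{\left(\left(1 - 12\right) + 9,-55 \right)}} = \frac{1}{- \frac{1}{7} - -55} = \frac{1}{- \frac{1}{7} + 55} = \frac{1}{\frac{384}{7}} = \frac{7}{384}$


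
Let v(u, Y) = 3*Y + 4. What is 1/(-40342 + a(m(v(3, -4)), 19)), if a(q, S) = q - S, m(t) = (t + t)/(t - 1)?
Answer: -9/363233 ≈ -2.4777e-5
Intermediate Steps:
v(u, Y) = 4 + 3*Y
m(t) = 2*t/(-1 + t) (m(t) = (2*t)/(-1 + t) = 2*t/(-1 + t))
1/(-40342 + a(m(v(3, -4)), 19)) = 1/(-40342 + (2*(4 + 3*(-4))/(-1 + (4 + 3*(-4))) - 1*19)) = 1/(-40342 + (2*(4 - 12)/(-1 + (4 - 12)) - 19)) = 1/(-40342 + (2*(-8)/(-1 - 8) - 19)) = 1/(-40342 + (2*(-8)/(-9) - 19)) = 1/(-40342 + (2*(-8)*(-⅑) - 19)) = 1/(-40342 + (16/9 - 19)) = 1/(-40342 - 155/9) = 1/(-363233/9) = -9/363233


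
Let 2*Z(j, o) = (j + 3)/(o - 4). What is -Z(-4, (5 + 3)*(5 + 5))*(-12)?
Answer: -3/38 ≈ -0.078947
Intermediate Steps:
Z(j, o) = (3 + j)/(2*(-4 + o)) (Z(j, o) = ((j + 3)/(o - 4))/2 = ((3 + j)/(-4 + o))/2 = (3 + j)/(2*(-4 + o)))
-Z(-4, (5 + 3)*(5 + 5))*(-12) = -(3 - 4)/(2*(-4 + (5 + 3)*(5 + 5)))*(-12) = -(-1)/(2*(-4 + 8*10))*(-12) = -(-1)/(2*(-4 + 80))*(-12) = -(-1)/(2*76)*(-12) = -1*(-1/152)*(-12) = (1/152)*(-12) = -3/38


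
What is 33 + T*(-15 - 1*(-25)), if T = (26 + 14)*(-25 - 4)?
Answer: -11567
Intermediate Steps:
T = -1160 (T = 40*(-29) = -1160)
33 + T*(-15 - 1*(-25)) = 33 - 1160*(-15 - 1*(-25)) = 33 - 1160*(-15 + 25) = 33 - 1160*10 = 33 - 11600 = -11567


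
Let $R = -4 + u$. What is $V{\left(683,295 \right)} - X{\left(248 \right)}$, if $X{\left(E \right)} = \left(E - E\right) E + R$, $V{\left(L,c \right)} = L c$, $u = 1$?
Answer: $201488$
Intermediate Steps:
$R = -3$ ($R = -4 + 1 = -3$)
$X{\left(E \right)} = -3$ ($X{\left(E \right)} = \left(E - E\right) E - 3 = 0 E - 3 = 0 - 3 = -3$)
$V{\left(683,295 \right)} - X{\left(248 \right)} = 683 \cdot 295 - -3 = 201485 + 3 = 201488$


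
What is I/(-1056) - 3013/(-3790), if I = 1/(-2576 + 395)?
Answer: 3469676279/4364442720 ≈ 0.79499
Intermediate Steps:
I = -1/2181 (I = 1/(-2181) = -1/2181 ≈ -0.00045851)
I/(-1056) - 3013/(-3790) = -1/2181/(-1056) - 3013/(-3790) = -1/2181*(-1/1056) - 3013*(-1/3790) = 1/2303136 + 3013/3790 = 3469676279/4364442720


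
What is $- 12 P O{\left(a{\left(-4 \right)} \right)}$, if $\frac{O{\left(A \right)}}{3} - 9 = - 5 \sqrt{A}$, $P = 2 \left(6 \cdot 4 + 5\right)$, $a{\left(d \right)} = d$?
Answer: $-18792 + 20880 i \approx -18792.0 + 20880.0 i$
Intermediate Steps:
$P = 58$ ($P = 2 \left(24 + 5\right) = 2 \cdot 29 = 58$)
$O{\left(A \right)} = 27 - 15 \sqrt{A}$ ($O{\left(A \right)} = 27 + 3 \left(- 5 \sqrt{A}\right) = 27 - 15 \sqrt{A}$)
$- 12 P O{\left(a{\left(-4 \right)} \right)} = - 12 \cdot 58 \left(27 - 15 \sqrt{-4}\right) = - 696 \left(27 - 15 \cdot 2 i\right) = - 696 \left(27 - 30 i\right) = - (18792 - 20880 i) = -18792 + 20880 i$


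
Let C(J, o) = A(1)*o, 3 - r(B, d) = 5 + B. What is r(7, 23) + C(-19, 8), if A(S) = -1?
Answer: -17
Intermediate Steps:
r(B, d) = -2 - B (r(B, d) = 3 - (5 + B) = 3 + (-5 - B) = -2 - B)
C(J, o) = -o
r(7, 23) + C(-19, 8) = (-2 - 1*7) - 1*8 = (-2 - 7) - 8 = -9 - 8 = -17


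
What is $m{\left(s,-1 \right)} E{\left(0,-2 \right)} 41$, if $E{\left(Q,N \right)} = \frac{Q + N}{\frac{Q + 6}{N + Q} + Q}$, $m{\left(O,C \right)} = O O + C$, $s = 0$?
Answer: $- \frac{82}{3} \approx -27.333$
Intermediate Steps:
$m{\left(O,C \right)} = C + O^{2}$ ($m{\left(O,C \right)} = O^{2} + C = C + O^{2}$)
$E{\left(Q,N \right)} = \frac{N + Q}{Q + \frac{6 + Q}{N + Q}}$ ($E{\left(Q,N \right)} = \frac{N + Q}{\frac{6 + Q}{N + Q} + Q} = \frac{N + Q}{Q + \frac{6 + Q}{N + Q}}$)
$m{\left(s,-1 \right)} E{\left(0,-2 \right)} 41 = \left(-1 + 0^{2}\right) \frac{\left(-2 + 0\right)^{2}}{6 + 0 + 0^{2} - 0} \cdot 41 = \left(-1 + 0\right) \frac{\left(-2\right)^{2}}{6 + 0 + 0 + 0} \cdot 41 = - \frac{4}{6} \cdot 41 = \left(-1\right) \frac{2}{3} \cdot 41 = \left(- \frac{2}{3}\right) 41 = - \frac{82}{3}$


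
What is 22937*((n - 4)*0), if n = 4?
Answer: 0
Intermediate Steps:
22937*((n - 4)*0) = 22937*((4 - 4)*0) = 22937*(0*0) = 22937*0 = 0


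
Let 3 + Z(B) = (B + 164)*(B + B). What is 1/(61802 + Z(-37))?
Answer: 1/52401 ≈ 1.9084e-5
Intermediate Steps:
Z(B) = -3 + 2*B*(164 + B) (Z(B) = -3 + (B + 164)*(B + B) = -3 + (164 + B)*(2*B) = -3 + 2*B*(164 + B))
1/(61802 + Z(-37)) = 1/(61802 + (-3 + 2*(-37)**2 + 328*(-37))) = 1/(61802 + (-3 + 2*1369 - 12136)) = 1/(61802 + (-3 + 2738 - 12136)) = 1/(61802 - 9401) = 1/52401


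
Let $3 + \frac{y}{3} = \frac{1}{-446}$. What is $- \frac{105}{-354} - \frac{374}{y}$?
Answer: $\frac{19823467}{474006} \approx 41.821$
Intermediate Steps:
$y = - \frac{4017}{446}$ ($y = -9 + \frac{3}{-446} = -9 + 3 \left(- \frac{1}{446}\right) = -9 - \frac{3}{446} = - \frac{4017}{446} \approx -9.0067$)
$- \frac{105}{-354} - \frac{374}{y} = - \frac{105}{-354} - \frac{374}{- \frac{4017}{446}} = \left(-105\right) \left(- \frac{1}{354}\right) - - \frac{166804}{4017} = \frac{35}{118} + \frac{166804}{4017} = \frac{19823467}{474006}$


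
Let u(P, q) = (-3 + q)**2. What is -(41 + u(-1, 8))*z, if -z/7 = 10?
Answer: 4620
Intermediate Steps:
z = -70 (z = -7*10 = -70)
-(41 + u(-1, 8))*z = -(41 + (-3 + 8)**2)*(-70) = -(41 + 5**2)*(-70) = -(41 + 25)*(-70) = -66*(-70) = -1*(-4620) = 4620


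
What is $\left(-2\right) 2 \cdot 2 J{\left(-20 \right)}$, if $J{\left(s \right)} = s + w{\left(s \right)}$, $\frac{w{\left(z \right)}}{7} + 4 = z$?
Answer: $1504$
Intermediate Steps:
$w{\left(z \right)} = -28 + 7 z$
$J{\left(s \right)} = -28 + 8 s$ ($J{\left(s \right)} = s + \left(-28 + 7 s\right) = -28 + 8 s$)
$\left(-2\right) 2 \cdot 2 J{\left(-20 \right)} = \left(-2\right) 2 \cdot 2 \left(-28 + 8 \left(-20\right)\right) = \left(-4\right) 2 \left(-28 - 160\right) = \left(-8\right) \left(-188\right) = 1504$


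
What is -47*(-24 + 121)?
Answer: -4559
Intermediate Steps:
-47*(-24 + 121) = -47*97 = -4559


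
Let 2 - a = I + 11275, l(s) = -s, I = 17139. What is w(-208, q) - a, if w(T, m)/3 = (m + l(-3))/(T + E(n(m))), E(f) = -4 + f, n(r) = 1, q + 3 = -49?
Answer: 5995079/211 ≈ 28413.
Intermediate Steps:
q = -52 (q = -3 - 49 = -52)
a = -28412 (a = 2 - (17139 + 11275) = 2 - 1*28414 = 2 - 28414 = -28412)
w(T, m) = 3*(3 + m)/(-3 + T) (w(T, m) = 3*((m - 1*(-3))/(T + (-4 + 1))) = 3*((m + 3)/(T - 3)) = 3*((3 + m)/(-3 + T)) = 3*(3 + m)/(-3 + T))
w(-208, q) - a = 3*(3 - 52)/(-3 - 208) - 1*(-28412) = 3*(-49)/(-211) + 28412 = 3*(-1/211)*(-49) + 28412 = 147/211 + 28412 = 5995079/211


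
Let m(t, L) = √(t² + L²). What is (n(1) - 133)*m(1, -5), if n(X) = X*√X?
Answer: -132*√26 ≈ -673.07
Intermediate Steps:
n(X) = X^(3/2)
m(t, L) = √(L² + t²)
(n(1) - 133)*m(1, -5) = (1^(3/2) - 133)*√((-5)² + 1²) = (1 - 133)*√(25 + 1) = -132*√26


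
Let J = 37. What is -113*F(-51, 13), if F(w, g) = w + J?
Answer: 1582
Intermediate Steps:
F(w, g) = 37 + w (F(w, g) = w + 37 = 37 + w)
-113*F(-51, 13) = -113*(37 - 51) = -113*(-14) = 1582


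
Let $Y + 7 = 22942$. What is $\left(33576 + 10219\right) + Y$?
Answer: $66730$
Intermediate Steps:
$Y = 22935$ ($Y = -7 + 22942 = 22935$)
$\left(33576 + 10219\right) + Y = \left(33576 + 10219\right) + 22935 = 43795 + 22935 = 66730$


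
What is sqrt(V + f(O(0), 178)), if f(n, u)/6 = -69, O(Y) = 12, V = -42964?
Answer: 23*I*sqrt(82) ≈ 208.27*I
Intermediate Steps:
f(n, u) = -414 (f(n, u) = 6*(-69) = -414)
sqrt(V + f(O(0), 178)) = sqrt(-42964 - 414) = sqrt(-43378) = 23*I*sqrt(82)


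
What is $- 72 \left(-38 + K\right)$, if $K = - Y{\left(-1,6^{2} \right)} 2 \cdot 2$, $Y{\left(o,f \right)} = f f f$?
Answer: $13439664$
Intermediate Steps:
$Y{\left(o,f \right)} = f^{3}$ ($Y{\left(o,f \right)} = f^{2} f = f^{3}$)
$K = -186624$ ($K = - \left(6^{2}\right)^{3} \cdot 2 \cdot 2 = - 36^{3} \cdot 4 = \left(-1\right) 46656 \cdot 4 = \left(-46656\right) 4 = -186624$)
$- 72 \left(-38 + K\right) = - 72 \left(-38 - 186624\right) = \left(-72\right) \left(-186662\right) = 13439664$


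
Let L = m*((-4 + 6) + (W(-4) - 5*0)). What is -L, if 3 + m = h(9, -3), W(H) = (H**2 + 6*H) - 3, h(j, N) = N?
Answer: -54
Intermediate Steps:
W(H) = -3 + H**2 + 6*H
m = -6 (m = -3 - 3 = -6)
L = 54 (L = -6*((-4 + 6) + ((-3 + (-4)**2 + 6*(-4)) - 5*0)) = -6*(2 + ((-3 + 16 - 24) + 0)) = -6*(2 + (-11 + 0)) = -6*(2 - 11) = -6*(-9) = 54)
-L = -1*54 = -54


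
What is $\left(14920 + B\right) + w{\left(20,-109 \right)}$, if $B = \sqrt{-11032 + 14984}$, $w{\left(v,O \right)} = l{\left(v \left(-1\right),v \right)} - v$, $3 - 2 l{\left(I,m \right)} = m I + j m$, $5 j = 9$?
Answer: $\frac{30167}{2} + 4 \sqrt{247} \approx 15146.0$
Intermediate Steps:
$j = \frac{9}{5}$ ($j = \frac{1}{5} \cdot 9 = \frac{9}{5} \approx 1.8$)
$l{\left(I,m \right)} = \frac{3}{2} - \frac{9 m}{10} - \frac{I m}{2}$ ($l{\left(I,m \right)} = \frac{3}{2} - \frac{m I + \frac{9 m}{5}}{2} = \frac{3}{2} - \frac{I m + \frac{9 m}{5}}{2} = \frac{3}{2} - \frac{\frac{9 m}{5} + I m}{2} = \frac{3}{2} - \left(\frac{9 m}{10} + \frac{I m}{2}\right) = \frac{3}{2} - \frac{9 m}{10} - \frac{I m}{2}$)
$w{\left(v,O \right)} = \frac{3}{2} + \frac{v^{2}}{2} - \frac{19 v}{10}$ ($w{\left(v,O \right)} = \left(\frac{3}{2} - \frac{9 v}{10} - \frac{v \left(-1\right) v}{2}\right) - v = \left(\frac{3}{2} - \frac{9 v}{10} - \frac{- v v}{2}\right) - v = \left(\frac{3}{2} - \frac{9 v}{10} + \frac{v^{2}}{2}\right) - v = \left(\frac{3}{2} + \frac{v^{2}}{2} - \frac{9 v}{10}\right) - v = \frac{3}{2} + \frac{v^{2}}{2} - \frac{19 v}{10}$)
$B = 4 \sqrt{247}$ ($B = \sqrt{3952} = 4 \sqrt{247} \approx 62.865$)
$\left(14920 + B\right) + w{\left(20,-109 \right)} = \left(14920 + 4 \sqrt{247}\right) + \left(\frac{3}{2} + \frac{20^{2}}{2} - 38\right) = \left(14920 + 4 \sqrt{247}\right) + \left(\frac{3}{2} + \frac{1}{2} \cdot 400 - 38\right) = \left(14920 + 4 \sqrt{247}\right) + \left(\frac{3}{2} + 200 - 38\right) = \left(14920 + 4 \sqrt{247}\right) + \frac{327}{2} = \frac{30167}{2} + 4 \sqrt{247}$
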